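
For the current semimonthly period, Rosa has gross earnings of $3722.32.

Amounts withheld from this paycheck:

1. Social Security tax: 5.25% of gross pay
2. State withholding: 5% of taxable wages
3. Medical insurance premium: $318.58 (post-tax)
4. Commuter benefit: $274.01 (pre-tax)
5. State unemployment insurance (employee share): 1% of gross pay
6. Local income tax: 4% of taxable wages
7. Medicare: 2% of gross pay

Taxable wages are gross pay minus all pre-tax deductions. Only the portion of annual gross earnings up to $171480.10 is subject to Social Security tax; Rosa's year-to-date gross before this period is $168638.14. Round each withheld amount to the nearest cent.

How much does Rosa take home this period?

$2558.51

Commuter benefit: $274.01
Taxable wages = $3722.32 − $274.01 = $3448.31
State withholding: $3448.31 × 0.05 = $172.42
Local income tax: $3448.31 × 0.04 = $137.93
Medicare: $3722.32 × 0.02 = $74.45
Social Security tax: only $171480.10 − $168638.14 = $2841.96 of this check is subject → $2841.96 × 0.0525 = $149.20
State unemployment insurance (employee share): $3722.32 × 0.01 = $37.22
Medical insurance premium: $318.58
Total deductions = $274.01 + $172.42 + $137.93 + $74.45 + $149.20 + $37.22 + $318.58 = $1163.81
Net pay = $3722.32 − $1163.81 = $2558.51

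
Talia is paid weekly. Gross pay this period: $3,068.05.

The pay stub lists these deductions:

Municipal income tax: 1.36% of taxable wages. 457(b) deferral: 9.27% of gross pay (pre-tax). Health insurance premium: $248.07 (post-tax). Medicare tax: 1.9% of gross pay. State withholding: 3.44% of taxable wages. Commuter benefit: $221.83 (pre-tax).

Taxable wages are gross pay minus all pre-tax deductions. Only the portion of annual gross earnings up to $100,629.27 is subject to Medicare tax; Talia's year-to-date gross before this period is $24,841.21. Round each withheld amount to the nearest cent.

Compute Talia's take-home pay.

$2,132.48

Commuter benefit: $221.83
457(b) deferral: $3,068.05 × 0.0927 = $284.41
Pre-tax total = $221.83 + $284.41 = $506.24
Taxable wages = $3,068.05 − $506.24 = $2,561.81
State withholding: $2,561.81 × 0.0344 = $88.13
Municipal income tax: $2,561.81 × 0.0136 = $34.84
Medicare tax: cap not yet reached, full $3,068.05 is subject → $3,068.05 × 0.019 = $58.29
Health insurance premium: $248.07
Total deductions = $221.83 + $284.41 + $88.13 + $34.84 + $58.29 + $248.07 = $935.57
Net pay = $3,068.05 − $935.57 = $2,132.48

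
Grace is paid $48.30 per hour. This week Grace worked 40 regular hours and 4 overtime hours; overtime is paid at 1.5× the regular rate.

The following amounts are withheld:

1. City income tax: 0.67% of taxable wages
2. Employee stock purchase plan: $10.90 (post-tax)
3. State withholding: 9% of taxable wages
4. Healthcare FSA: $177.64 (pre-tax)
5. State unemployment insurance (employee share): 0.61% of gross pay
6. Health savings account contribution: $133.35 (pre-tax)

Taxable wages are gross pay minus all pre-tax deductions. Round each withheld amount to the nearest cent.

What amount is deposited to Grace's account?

$1,701.59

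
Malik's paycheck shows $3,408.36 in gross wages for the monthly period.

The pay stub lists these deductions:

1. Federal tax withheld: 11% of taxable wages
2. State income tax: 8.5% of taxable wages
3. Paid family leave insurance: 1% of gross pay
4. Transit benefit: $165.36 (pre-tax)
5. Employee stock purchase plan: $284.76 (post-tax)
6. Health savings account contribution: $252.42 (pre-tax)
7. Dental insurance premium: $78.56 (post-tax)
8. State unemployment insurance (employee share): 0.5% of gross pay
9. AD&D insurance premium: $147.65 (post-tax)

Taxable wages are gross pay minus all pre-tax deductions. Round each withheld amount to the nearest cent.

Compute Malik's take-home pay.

$1,845.33

Transit benefit: $165.36
Health savings account contribution: $252.42
Pre-tax total = $165.36 + $252.42 = $417.78
Taxable wages = $3,408.36 − $417.78 = $2,990.58
State income tax: $2,990.58 × 0.085 = $254.20
Federal tax withheld: $2,990.58 × 0.11 = $328.96
Paid family leave insurance: $3,408.36 × 0.01 = $34.08
State unemployment insurance (employee share): $3,408.36 × 0.005 = $17.04
Dental insurance premium: $78.56
Employee stock purchase plan: $284.76
AD&D insurance premium: $147.65
Total deductions = $165.36 + $252.42 + $254.20 + $328.96 + $34.08 + $17.04 + $78.56 + $284.76 + $147.65 = $1,563.03
Net pay = $3,408.36 − $1,563.03 = $1,845.33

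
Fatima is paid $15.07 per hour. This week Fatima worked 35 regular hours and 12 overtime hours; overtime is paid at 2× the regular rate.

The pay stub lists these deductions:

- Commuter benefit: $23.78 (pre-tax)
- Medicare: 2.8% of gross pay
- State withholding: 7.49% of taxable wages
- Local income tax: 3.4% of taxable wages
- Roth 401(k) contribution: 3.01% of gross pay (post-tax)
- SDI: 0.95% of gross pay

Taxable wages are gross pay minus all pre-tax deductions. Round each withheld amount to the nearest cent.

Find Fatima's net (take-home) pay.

$711.01

Regular pay: 35 × $15.07 = $527.45
Overtime pay: 12 × $15.07 × 2 = $361.68
Gross pay = $527.45 + $361.68 = $889.13
Commuter benefit: $23.78
Taxable wages = $889.13 − $23.78 = $865.35
State withholding: $865.35 × 0.0749 = $64.81
Local income tax: $865.35 × 0.034 = $29.42
SDI: $889.13 × 0.0095 = $8.45
Medicare: $889.13 × 0.028 = $24.90
Roth 401(k) contribution: $889.13 × 0.0301 = $26.76
Total deductions = $23.78 + $64.81 + $29.42 + $8.45 + $24.90 + $26.76 = $178.12
Net pay = $889.13 − $178.12 = $711.01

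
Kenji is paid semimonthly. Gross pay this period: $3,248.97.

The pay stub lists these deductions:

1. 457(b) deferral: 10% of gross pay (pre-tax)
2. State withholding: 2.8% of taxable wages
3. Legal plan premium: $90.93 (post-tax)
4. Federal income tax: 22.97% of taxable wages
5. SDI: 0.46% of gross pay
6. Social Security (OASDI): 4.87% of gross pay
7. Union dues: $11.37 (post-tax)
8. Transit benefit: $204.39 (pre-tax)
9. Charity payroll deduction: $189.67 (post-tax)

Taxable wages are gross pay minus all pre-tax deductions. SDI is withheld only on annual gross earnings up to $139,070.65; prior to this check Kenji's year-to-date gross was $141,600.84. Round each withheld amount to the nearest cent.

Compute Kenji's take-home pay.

Transit benefit: $204.39
457(b) deferral: $3,248.97 × 0.1 = $324.90
Pre-tax total = $204.39 + $324.90 = $529.29
Taxable wages = $3,248.97 − $529.29 = $2,719.68
State withholding: $2,719.68 × 0.028 = $76.15
Federal income tax: $2,719.68 × 0.2297 = $624.71
SDI: annual cap $139,070.65 already reached (YTD $141,600.84), so $0.00
Social Security (OASDI): $3,248.97 × 0.0487 = $158.22
Legal plan premium: $90.93
Charity payroll deduction: $189.67
Union dues: $11.37
Total deductions = $204.39 + $324.90 + $76.15 + $624.71 + $0.00 + $158.22 + $90.93 + $189.67 + $11.37 = $1,680.34
Net pay = $3,248.97 − $1,680.34 = $1,568.63

$1,568.63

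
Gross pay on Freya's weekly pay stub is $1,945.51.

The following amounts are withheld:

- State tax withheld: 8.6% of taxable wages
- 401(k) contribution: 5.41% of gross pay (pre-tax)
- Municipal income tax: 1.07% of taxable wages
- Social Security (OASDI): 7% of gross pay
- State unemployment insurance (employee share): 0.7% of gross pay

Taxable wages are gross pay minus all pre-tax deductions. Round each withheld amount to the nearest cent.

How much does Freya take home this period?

$1,512.50

401(k) contribution: $1,945.51 × 0.0541 = $105.25
Taxable wages = $1,945.51 − $105.25 = $1,840.26
State tax withheld: $1,840.26 × 0.086 = $158.26
Municipal income tax: $1,840.26 × 0.0107 = $19.69
Social Security (OASDI): $1,945.51 × 0.07 = $136.19
State unemployment insurance (employee share): $1,945.51 × 0.007 = $13.62
Total deductions = $105.25 + $158.26 + $19.69 + $136.19 + $13.62 = $433.01
Net pay = $1,945.51 − $433.01 = $1,512.50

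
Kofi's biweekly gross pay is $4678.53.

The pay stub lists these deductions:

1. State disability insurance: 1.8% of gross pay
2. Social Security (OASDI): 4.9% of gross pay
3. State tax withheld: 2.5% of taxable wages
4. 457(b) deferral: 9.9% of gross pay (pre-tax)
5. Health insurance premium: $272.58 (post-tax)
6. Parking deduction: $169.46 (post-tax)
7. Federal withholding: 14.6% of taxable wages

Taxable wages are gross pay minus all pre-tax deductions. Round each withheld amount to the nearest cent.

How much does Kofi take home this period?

457(b) deferral: $4678.53 × 0.099 = $463.17
Taxable wages = $4678.53 − $463.17 = $4215.36
Federal withholding: $4215.36 × 0.146 = $615.44
State tax withheld: $4215.36 × 0.025 = $105.38
State disability insurance: $4678.53 × 0.018 = $84.21
Social Security (OASDI): $4678.53 × 0.049 = $229.25
Health insurance premium: $272.58
Parking deduction: $169.46
Total deductions = $463.17 + $615.44 + $105.38 + $84.21 + $229.25 + $272.58 + $169.46 = $1939.49
Net pay = $4678.53 − $1939.49 = $2739.04

$2739.04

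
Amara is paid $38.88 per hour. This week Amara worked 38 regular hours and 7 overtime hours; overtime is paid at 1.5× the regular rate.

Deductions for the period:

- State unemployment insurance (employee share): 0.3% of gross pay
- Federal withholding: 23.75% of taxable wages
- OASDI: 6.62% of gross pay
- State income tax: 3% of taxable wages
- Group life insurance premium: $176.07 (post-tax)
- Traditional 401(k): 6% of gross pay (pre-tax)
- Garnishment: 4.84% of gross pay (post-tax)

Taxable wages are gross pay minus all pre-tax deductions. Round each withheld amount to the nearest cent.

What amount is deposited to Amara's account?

Regular pay: 38 × $38.88 = $1,477.44
Overtime pay: 7 × $38.88 × 1.5 = $408.24
Gross pay = $1,477.44 + $408.24 = $1,885.68
Traditional 401(k): $1,885.68 × 0.06 = $113.14
Taxable wages = $1,885.68 − $113.14 = $1,772.54
State income tax: $1,772.54 × 0.03 = $53.18
Federal withholding: $1,772.54 × 0.2375 = $420.98
State unemployment insurance (employee share): $1,885.68 × 0.003 = $5.66
OASDI: $1,885.68 × 0.0662 = $124.83
Group life insurance premium: $176.07
Garnishment: $1,885.68 × 0.0484 = $91.27
Total deductions = $113.14 + $53.18 + $420.98 + $5.66 + $124.83 + $176.07 + $91.27 = $985.13
Net pay = $1,885.68 − $985.13 = $900.55

$900.55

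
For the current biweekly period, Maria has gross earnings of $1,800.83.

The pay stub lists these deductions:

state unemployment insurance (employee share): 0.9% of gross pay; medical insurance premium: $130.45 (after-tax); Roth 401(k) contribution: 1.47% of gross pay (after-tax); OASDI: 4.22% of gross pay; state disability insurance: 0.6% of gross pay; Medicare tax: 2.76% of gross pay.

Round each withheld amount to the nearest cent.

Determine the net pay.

$1,491.20

State unemployment insurance (employee share): $1,800.83 × 0.009 = $16.21
Medicare tax: $1,800.83 × 0.0276 = $49.70
OASDI: $1,800.83 × 0.0422 = $76.00
State disability insurance: $1,800.83 × 0.006 = $10.80
Roth 401(k) contribution: $1,800.83 × 0.0147 = $26.47
Medical insurance premium: $130.45
Total deductions = $16.21 + $49.70 + $76.00 + $10.80 + $26.47 + $130.45 = $309.63
Net pay = $1,800.83 − $309.63 = $1,491.20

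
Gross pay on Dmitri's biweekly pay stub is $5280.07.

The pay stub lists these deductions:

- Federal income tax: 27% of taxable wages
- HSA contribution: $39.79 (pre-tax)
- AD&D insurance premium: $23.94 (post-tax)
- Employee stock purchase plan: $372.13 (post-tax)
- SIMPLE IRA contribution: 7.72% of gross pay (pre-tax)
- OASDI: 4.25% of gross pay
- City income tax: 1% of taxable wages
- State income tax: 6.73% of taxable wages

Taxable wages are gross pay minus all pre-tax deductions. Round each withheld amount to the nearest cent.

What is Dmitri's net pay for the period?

$2533.80

HSA contribution: $39.79
SIMPLE IRA contribution: $5280.07 × 0.0772 = $407.62
Pre-tax total = $39.79 + $407.62 = $447.41
Taxable wages = $5280.07 − $447.41 = $4832.66
City income tax: $4832.66 × 0.01 = $48.33
Federal income tax: $4832.66 × 0.27 = $1304.82
State income tax: $4832.66 × 0.0673 = $325.24
OASDI: $5280.07 × 0.0425 = $224.40
Employee stock purchase plan: $372.13
AD&D insurance premium: $23.94
Total deductions = $39.79 + $407.62 + $48.33 + $1304.82 + $325.24 + $224.40 + $372.13 + $23.94 = $2746.27
Net pay = $5280.07 − $2746.27 = $2533.80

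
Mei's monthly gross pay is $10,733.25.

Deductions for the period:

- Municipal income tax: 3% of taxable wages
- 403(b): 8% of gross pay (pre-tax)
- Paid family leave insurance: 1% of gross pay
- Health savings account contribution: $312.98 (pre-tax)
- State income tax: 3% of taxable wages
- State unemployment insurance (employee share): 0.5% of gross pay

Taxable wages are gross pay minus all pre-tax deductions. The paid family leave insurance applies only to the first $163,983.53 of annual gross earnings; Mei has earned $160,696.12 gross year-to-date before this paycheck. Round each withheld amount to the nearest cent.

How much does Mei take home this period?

$8,901.37

Health savings account contribution: $312.98
403(b): $10,733.25 × 0.08 = $858.66
Pre-tax total = $312.98 + $858.66 = $1,171.64
Taxable wages = $10,733.25 − $1,171.64 = $9,561.61
State income tax: $9,561.61 × 0.03 = $286.85
Municipal income tax: $9,561.61 × 0.03 = $286.85
State unemployment insurance (employee share): $10,733.25 × 0.005 = $53.67
Paid family leave insurance: only $163,983.53 − $160,696.12 = $3,287.41 of this check is subject → $3,287.41 × 0.01 = $32.87
Total deductions = $312.98 + $858.66 + $286.85 + $286.85 + $53.67 + $32.87 = $1,831.88
Net pay = $10,733.25 − $1,831.88 = $8,901.37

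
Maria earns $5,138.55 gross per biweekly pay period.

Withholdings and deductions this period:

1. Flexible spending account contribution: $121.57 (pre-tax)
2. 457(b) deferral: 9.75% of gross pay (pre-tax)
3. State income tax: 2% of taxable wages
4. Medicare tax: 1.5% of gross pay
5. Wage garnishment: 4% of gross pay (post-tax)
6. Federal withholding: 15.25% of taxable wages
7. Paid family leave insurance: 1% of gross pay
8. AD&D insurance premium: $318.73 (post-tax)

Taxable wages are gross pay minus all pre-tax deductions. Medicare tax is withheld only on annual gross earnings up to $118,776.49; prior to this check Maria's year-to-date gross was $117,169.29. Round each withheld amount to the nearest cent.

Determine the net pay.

Flexible spending account contribution: $121.57
457(b) deferral: $5,138.55 × 0.0975 = $501.01
Pre-tax total = $121.57 + $501.01 = $622.58
Taxable wages = $5,138.55 − $622.58 = $4,515.97
State income tax: $4,515.97 × 0.02 = $90.32
Federal withholding: $4,515.97 × 0.1525 = $688.69
Paid family leave insurance: $5,138.55 × 0.01 = $51.39
Medicare tax: only $118,776.49 − $117,169.29 = $1,607.20 of this check is subject → $1,607.20 × 0.015 = $24.11
Wage garnishment: $5,138.55 × 0.04 = $205.54
AD&D insurance premium: $318.73
Total deductions = $121.57 + $501.01 + $90.32 + $688.69 + $51.39 + $24.11 + $205.54 + $318.73 = $2,001.36
Net pay = $5,138.55 − $2,001.36 = $3,137.19

$3,137.19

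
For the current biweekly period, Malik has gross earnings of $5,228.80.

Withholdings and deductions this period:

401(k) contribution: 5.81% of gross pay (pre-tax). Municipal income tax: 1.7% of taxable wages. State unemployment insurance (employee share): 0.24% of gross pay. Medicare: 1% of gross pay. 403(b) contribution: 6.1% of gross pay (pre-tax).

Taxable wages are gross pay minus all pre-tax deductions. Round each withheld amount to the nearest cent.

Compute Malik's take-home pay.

$4,462.91

401(k) contribution: $5,228.80 × 0.0581 = $303.79
403(b) contribution: $5,228.80 × 0.061 = $318.96
Pre-tax total = $303.79 + $318.96 = $622.75
Taxable wages = $5,228.80 − $622.75 = $4,606.05
Municipal income tax: $4,606.05 × 0.017 = $78.30
Medicare: $5,228.80 × 0.01 = $52.29
State unemployment insurance (employee share): $5,228.80 × 0.0024 = $12.55
Total deductions = $303.79 + $318.96 + $78.30 + $52.29 + $12.55 = $765.89
Net pay = $5,228.80 − $765.89 = $4,462.91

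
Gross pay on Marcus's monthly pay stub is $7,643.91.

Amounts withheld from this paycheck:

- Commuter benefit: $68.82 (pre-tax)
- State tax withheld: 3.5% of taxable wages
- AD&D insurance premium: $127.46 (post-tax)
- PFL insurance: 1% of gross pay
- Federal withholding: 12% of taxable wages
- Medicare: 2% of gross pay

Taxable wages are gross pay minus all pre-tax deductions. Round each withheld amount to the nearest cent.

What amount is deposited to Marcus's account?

$6,044.17

Commuter benefit: $68.82
Taxable wages = $7,643.91 − $68.82 = $7,575.09
State tax withheld: $7,575.09 × 0.035 = $265.13
Federal withholding: $7,575.09 × 0.12 = $909.01
Medicare: $7,643.91 × 0.02 = $152.88
PFL insurance: $7,643.91 × 0.01 = $76.44
AD&D insurance premium: $127.46
Total deductions = $68.82 + $265.13 + $909.01 + $152.88 + $76.44 + $127.46 = $1,599.74
Net pay = $7,643.91 − $1,599.74 = $6,044.17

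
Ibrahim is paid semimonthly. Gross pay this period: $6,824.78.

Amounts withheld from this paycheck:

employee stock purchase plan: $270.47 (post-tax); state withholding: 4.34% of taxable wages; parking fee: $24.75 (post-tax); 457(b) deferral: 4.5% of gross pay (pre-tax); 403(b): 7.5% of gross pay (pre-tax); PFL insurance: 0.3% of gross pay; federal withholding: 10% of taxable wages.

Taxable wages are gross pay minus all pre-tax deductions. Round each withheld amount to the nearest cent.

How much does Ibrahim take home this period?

$4,828.88

403(b): $6,824.78 × 0.075 = $511.86
457(b) deferral: $6,824.78 × 0.045 = $307.12
Pre-tax total = $511.86 + $307.12 = $818.98
Taxable wages = $6,824.78 − $818.98 = $6,005.80
State withholding: $6,005.80 × 0.0434 = $260.65
Federal withholding: $6,005.80 × 0.1 = $600.58
PFL insurance: $6,824.78 × 0.003 = $20.47
Parking fee: $24.75
Employee stock purchase plan: $270.47
Total deductions = $511.86 + $307.12 + $260.65 + $600.58 + $20.47 + $24.75 + $270.47 = $1,995.90
Net pay = $6,824.78 − $1,995.90 = $4,828.88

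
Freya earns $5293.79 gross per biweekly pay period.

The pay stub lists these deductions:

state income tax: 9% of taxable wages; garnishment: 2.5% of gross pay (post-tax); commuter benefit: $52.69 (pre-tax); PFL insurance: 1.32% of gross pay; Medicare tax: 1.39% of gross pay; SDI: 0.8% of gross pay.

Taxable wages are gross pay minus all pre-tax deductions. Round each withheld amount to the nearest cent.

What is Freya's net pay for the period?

Commuter benefit: $52.69
Taxable wages = $5293.79 − $52.69 = $5241.10
State income tax: $5241.10 × 0.09 = $471.70
Medicare tax: $5293.79 × 0.0139 = $73.58
PFL insurance: $5293.79 × 0.0132 = $69.88
SDI: $5293.79 × 0.008 = $42.35
Garnishment: $5293.79 × 0.025 = $132.34
Total deductions = $52.69 + $471.70 + $73.58 + $69.88 + $42.35 + $132.34 = $842.54
Net pay = $5293.79 − $842.54 = $4451.25

$4451.25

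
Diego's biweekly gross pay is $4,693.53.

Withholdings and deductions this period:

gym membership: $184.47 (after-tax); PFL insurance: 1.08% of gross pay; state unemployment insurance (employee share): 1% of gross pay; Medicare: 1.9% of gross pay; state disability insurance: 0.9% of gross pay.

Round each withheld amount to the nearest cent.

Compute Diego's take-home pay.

State unemployment insurance (employee share): $4,693.53 × 0.01 = $46.94
PFL insurance: $4,693.53 × 0.0108 = $50.69
Medicare: $4,693.53 × 0.019 = $89.18
State disability insurance: $4,693.53 × 0.009 = $42.24
Gym membership: $184.47
Total deductions = $46.94 + $50.69 + $89.18 + $42.24 + $184.47 = $413.52
Net pay = $4,693.53 − $413.52 = $4,280.01

$4,280.01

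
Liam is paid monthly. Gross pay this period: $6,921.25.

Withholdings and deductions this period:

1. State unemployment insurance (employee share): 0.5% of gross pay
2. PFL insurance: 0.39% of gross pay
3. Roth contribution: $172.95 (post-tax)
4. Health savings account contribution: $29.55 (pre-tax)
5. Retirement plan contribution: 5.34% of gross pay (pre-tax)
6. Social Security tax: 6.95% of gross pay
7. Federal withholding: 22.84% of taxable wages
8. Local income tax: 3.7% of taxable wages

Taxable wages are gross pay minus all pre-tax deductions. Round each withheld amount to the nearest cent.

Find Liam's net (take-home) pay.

$4,075.56

Health savings account contribution: $29.55
Retirement plan contribution: $6,921.25 × 0.0534 = $369.59
Pre-tax total = $29.55 + $369.59 = $399.14
Taxable wages = $6,921.25 − $399.14 = $6,522.11
Local income tax: $6,522.11 × 0.037 = $241.32
Federal withholding: $6,522.11 × 0.2284 = $1,489.65
Social Security tax: $6,921.25 × 0.0695 = $481.03
PFL insurance: $6,921.25 × 0.0039 = $26.99
State unemployment insurance (employee share): $6,921.25 × 0.005 = $34.61
Roth contribution: $172.95
Total deductions = $29.55 + $369.59 + $241.32 + $1,489.65 + $481.03 + $26.99 + $34.61 + $172.95 = $2,845.69
Net pay = $6,921.25 − $2,845.69 = $4,075.56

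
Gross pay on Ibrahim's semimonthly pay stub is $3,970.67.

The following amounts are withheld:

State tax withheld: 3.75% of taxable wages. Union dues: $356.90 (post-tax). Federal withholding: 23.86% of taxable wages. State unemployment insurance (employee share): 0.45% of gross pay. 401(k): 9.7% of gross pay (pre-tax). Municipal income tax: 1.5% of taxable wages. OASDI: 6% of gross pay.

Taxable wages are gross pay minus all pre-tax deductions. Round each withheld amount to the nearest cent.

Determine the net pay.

$1,928.76

401(k): $3,970.67 × 0.097 = $385.15
Taxable wages = $3,970.67 − $385.15 = $3,585.52
State tax withheld: $3,585.52 × 0.0375 = $134.46
Municipal income tax: $3,585.52 × 0.015 = $53.78
Federal withholding: $3,585.52 × 0.2386 = $855.51
OASDI: $3,970.67 × 0.06 = $238.24
State unemployment insurance (employee share): $3,970.67 × 0.0045 = $17.87
Union dues: $356.90
Total deductions = $385.15 + $134.46 + $53.78 + $855.51 + $238.24 + $17.87 + $356.90 = $2,041.91
Net pay = $3,970.67 − $2,041.91 = $1,928.76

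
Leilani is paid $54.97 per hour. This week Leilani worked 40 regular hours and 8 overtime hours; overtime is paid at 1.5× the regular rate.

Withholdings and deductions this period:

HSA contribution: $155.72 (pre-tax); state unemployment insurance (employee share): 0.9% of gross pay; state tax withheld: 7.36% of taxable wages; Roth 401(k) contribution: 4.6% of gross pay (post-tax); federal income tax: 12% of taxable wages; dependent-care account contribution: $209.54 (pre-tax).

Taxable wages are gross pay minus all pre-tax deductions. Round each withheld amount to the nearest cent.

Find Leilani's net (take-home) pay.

$1,853.28

Regular pay: 40 × $54.97 = $2,198.80
Overtime pay: 8 × $54.97 × 1.5 = $659.64
Gross pay = $2,198.80 + $659.64 = $2,858.44
HSA contribution: $155.72
Dependent-care account contribution: $209.54
Pre-tax total = $155.72 + $209.54 = $365.26
Taxable wages = $2,858.44 − $365.26 = $2,493.18
Federal income tax: $2,493.18 × 0.12 = $299.18
State tax withheld: $2,493.18 × 0.0736 = $183.50
State unemployment insurance (employee share): $2,858.44 × 0.009 = $25.73
Roth 401(k) contribution: $2,858.44 × 0.046 = $131.49
Total deductions = $155.72 + $209.54 + $299.18 + $183.50 + $25.73 + $131.49 = $1,005.16
Net pay = $2,858.44 − $1,005.16 = $1,853.28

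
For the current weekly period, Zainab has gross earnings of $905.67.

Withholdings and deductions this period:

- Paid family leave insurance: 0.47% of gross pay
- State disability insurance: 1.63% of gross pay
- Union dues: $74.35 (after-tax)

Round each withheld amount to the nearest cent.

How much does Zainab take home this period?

Paid family leave insurance: $905.67 × 0.0047 = $4.26
State disability insurance: $905.67 × 0.0163 = $14.76
Union dues: $74.35
Total deductions = $4.26 + $14.76 + $74.35 = $93.37
Net pay = $905.67 − $93.37 = $812.30

$812.30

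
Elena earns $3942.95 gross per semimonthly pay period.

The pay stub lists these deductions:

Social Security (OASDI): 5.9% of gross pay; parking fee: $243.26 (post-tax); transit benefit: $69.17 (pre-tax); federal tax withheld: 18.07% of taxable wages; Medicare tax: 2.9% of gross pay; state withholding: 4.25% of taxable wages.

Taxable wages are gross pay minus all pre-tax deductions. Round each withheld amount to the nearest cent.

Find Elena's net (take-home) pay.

Transit benefit: $69.17
Taxable wages = $3942.95 − $69.17 = $3873.78
State withholding: $3873.78 × 0.0425 = $164.64
Federal tax withheld: $3873.78 × 0.1807 = $699.99
Medicare tax: $3942.95 × 0.029 = $114.35
Social Security (OASDI): $3942.95 × 0.059 = $232.63
Parking fee: $243.26
Total deductions = $69.17 + $164.64 + $699.99 + $114.35 + $232.63 + $243.26 = $1524.04
Net pay = $3942.95 − $1524.04 = $2418.91

$2418.91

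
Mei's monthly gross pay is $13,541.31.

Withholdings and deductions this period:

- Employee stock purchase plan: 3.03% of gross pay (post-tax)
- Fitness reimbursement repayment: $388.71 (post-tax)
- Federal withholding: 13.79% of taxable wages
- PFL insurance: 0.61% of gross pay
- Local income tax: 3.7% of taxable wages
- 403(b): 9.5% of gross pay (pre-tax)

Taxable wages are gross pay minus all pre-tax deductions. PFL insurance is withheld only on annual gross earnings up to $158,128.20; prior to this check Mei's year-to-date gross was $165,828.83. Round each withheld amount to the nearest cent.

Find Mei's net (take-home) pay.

$9,312.50

403(b): $13,541.31 × 0.095 = $1,286.42
Taxable wages = $13,541.31 − $1,286.42 = $12,254.89
Local income tax: $12,254.89 × 0.037 = $453.43
Federal withholding: $12,254.89 × 0.1379 = $1,689.95
PFL insurance: annual cap $158,128.20 already reached (YTD $165,828.83), so $0.00
Employee stock purchase plan: $13,541.31 × 0.0303 = $410.30
Fitness reimbursement repayment: $388.71
Total deductions = $1,286.42 + $453.43 + $1,689.95 + $0.00 + $410.30 + $388.71 = $4,228.81
Net pay = $13,541.31 − $4,228.81 = $9,312.50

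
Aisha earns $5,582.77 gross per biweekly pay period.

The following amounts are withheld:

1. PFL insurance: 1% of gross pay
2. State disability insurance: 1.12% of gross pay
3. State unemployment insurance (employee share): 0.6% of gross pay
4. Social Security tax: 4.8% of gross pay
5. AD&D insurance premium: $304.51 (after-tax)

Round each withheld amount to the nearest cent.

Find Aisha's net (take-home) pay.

$4,858.43

Social Security tax: $5,582.77 × 0.048 = $267.97
State disability insurance: $5,582.77 × 0.0112 = $62.53
PFL insurance: $5,582.77 × 0.01 = $55.83
State unemployment insurance (employee share): $5,582.77 × 0.006 = $33.50
AD&D insurance premium: $304.51
Total deductions = $267.97 + $62.53 + $55.83 + $33.50 + $304.51 = $724.34
Net pay = $5,582.77 − $724.34 = $4,858.43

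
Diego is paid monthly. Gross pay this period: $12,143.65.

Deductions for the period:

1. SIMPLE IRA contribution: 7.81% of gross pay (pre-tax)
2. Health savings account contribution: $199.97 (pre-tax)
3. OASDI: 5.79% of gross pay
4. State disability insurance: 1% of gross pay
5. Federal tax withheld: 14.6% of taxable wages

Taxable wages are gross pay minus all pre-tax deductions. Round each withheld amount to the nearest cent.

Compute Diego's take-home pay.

$8,565.39

SIMPLE IRA contribution: $12,143.65 × 0.0781 = $948.42
Health savings account contribution: $199.97
Pre-tax total = $948.42 + $199.97 = $1,148.39
Taxable wages = $12,143.65 − $1,148.39 = $10,995.26
Federal tax withheld: $10,995.26 × 0.146 = $1,605.31
State disability insurance: $12,143.65 × 0.01 = $121.44
OASDI: $12,143.65 × 0.0579 = $703.12
Total deductions = $948.42 + $199.97 + $1,605.31 + $121.44 + $703.12 = $3,578.26
Net pay = $12,143.65 − $3,578.26 = $8,565.39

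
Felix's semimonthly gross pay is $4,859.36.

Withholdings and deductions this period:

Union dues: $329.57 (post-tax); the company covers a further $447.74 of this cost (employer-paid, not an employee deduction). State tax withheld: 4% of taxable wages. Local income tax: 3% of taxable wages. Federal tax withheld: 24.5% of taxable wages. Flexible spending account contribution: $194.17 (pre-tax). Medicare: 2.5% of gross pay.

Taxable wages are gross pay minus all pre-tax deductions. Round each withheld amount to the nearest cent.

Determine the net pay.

Flexible spending account contribution: $194.17
Taxable wages = $4,859.36 − $194.17 = $4,665.19
Local income tax: $4,665.19 × 0.03 = $139.96
State tax withheld: $4,665.19 × 0.04 = $186.61
Federal tax withheld: $4,665.19 × 0.245 = $1,142.97
Medicare: $4,859.36 × 0.025 = $121.48
Union dues: $329.57
(Employer's $447.74 toward union dues is not withheld from the employee.)
Total deductions = $194.17 + $139.96 + $186.61 + $1,142.97 + $121.48 + $329.57 = $2,114.76
Net pay = $4,859.36 − $2,114.76 = $2,744.60

$2,744.60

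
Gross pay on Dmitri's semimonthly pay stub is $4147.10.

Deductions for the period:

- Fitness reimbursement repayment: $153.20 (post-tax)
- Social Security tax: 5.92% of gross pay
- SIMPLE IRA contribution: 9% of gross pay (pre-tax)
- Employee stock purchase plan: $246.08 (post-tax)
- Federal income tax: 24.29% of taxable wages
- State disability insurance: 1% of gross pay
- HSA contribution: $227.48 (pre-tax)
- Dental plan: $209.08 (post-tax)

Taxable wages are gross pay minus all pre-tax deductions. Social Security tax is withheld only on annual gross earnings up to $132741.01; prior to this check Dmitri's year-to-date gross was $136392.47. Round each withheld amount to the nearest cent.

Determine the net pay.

SIMPLE IRA contribution: $4147.10 × 0.09 = $373.24
HSA contribution: $227.48
Pre-tax total = $373.24 + $227.48 = $600.72
Taxable wages = $4147.10 − $600.72 = $3546.38
Federal income tax: $3546.38 × 0.2429 = $861.42
Social Security tax: annual cap $132741.01 already reached (YTD $136392.47), so $0.00
State disability insurance: $4147.10 × 0.01 = $41.47
Dental plan: $209.08
Fitness reimbursement repayment: $153.20
Employee stock purchase plan: $246.08
Total deductions = $373.24 + $227.48 + $861.42 + $0.00 + $41.47 + $209.08 + $153.20 + $246.08 = $2111.97
Net pay = $4147.10 − $2111.97 = $2035.13

$2035.13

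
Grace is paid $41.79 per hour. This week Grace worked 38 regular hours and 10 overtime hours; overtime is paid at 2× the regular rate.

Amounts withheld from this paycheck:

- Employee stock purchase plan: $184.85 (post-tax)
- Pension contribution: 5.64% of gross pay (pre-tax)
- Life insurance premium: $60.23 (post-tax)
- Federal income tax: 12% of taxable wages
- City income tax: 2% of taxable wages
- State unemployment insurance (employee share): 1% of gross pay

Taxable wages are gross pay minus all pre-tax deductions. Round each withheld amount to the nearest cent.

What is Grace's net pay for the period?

Regular pay: 38 × $41.79 = $1,588.02
Overtime pay: 10 × $41.79 × 2 = $835.80
Gross pay = $1,588.02 + $835.80 = $2,423.82
Pension contribution: $2,423.82 × 0.0564 = $136.70
Taxable wages = $2,423.82 − $136.70 = $2,287.12
Federal income tax: $2,287.12 × 0.12 = $274.45
City income tax: $2,287.12 × 0.02 = $45.74
State unemployment insurance (employee share): $2,423.82 × 0.01 = $24.24
Employee stock purchase plan: $184.85
Life insurance premium: $60.23
Total deductions = $136.70 + $274.45 + $45.74 + $24.24 + $184.85 + $60.23 = $726.21
Net pay = $2,423.82 − $726.21 = $1,697.61

$1,697.61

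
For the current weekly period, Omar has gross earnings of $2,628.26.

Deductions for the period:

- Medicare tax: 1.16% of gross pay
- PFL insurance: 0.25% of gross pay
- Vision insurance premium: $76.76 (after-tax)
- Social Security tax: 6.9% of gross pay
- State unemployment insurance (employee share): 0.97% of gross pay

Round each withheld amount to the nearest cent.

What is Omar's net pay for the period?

$2,307.60

Social Security tax: $2,628.26 × 0.069 = $181.35
Medicare tax: $2,628.26 × 0.0116 = $30.49
PFL insurance: $2,628.26 × 0.0025 = $6.57
State unemployment insurance (employee share): $2,628.26 × 0.0097 = $25.49
Vision insurance premium: $76.76
Total deductions = $181.35 + $30.49 + $6.57 + $25.49 + $76.76 = $320.66
Net pay = $2,628.26 − $320.66 = $2,307.60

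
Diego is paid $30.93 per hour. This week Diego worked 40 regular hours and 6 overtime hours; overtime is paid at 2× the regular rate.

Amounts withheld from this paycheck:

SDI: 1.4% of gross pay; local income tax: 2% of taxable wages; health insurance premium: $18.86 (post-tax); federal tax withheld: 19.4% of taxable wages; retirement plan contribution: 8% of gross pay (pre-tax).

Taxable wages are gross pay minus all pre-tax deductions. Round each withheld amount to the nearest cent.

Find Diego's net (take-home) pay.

$1121.66

Regular pay: 40 × $30.93 = $1237.20
Overtime pay: 6 × $30.93 × 2 = $371.16
Gross pay = $1237.20 + $371.16 = $1608.36
Retirement plan contribution: $1608.36 × 0.08 = $128.67
Taxable wages = $1608.36 − $128.67 = $1479.69
Federal tax withheld: $1479.69 × 0.194 = $287.06
Local income tax: $1479.69 × 0.02 = $29.59
SDI: $1608.36 × 0.014 = $22.52
Health insurance premium: $18.86
Total deductions = $128.67 + $287.06 + $29.59 + $22.52 + $18.86 = $486.70
Net pay = $1608.36 − $486.70 = $1121.66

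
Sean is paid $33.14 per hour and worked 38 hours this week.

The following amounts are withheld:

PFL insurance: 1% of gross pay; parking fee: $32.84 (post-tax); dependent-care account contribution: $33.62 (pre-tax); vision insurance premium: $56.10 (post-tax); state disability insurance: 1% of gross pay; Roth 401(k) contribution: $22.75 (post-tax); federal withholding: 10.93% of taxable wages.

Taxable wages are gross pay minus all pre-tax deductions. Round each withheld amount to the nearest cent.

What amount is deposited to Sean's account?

Gross pay: 38 × $33.14 = $1,259.32
Dependent-care account contribution: $33.62
Taxable wages = $1,259.32 − $33.62 = $1,225.70
Federal withholding: $1,225.70 × 0.1093 = $133.97
PFL insurance: $1,259.32 × 0.01 = $12.59
State disability insurance: $1,259.32 × 0.01 = $12.59
Parking fee: $32.84
Vision insurance premium: $56.10
Roth 401(k) contribution: $22.75
Total deductions = $33.62 + $133.97 + $12.59 + $12.59 + $32.84 + $56.10 + $22.75 = $304.46
Net pay = $1,259.32 − $304.46 = $954.86

$954.86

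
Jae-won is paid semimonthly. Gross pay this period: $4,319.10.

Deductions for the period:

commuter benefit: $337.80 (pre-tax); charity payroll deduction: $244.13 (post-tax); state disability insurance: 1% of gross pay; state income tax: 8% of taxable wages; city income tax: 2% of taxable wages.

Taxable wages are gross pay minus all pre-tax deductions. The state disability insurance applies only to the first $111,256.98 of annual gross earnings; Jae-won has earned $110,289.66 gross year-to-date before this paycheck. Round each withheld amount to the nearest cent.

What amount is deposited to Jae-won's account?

Commuter benefit: $337.80
Taxable wages = $4,319.10 − $337.80 = $3,981.30
City income tax: $3,981.30 × 0.02 = $79.63
State income tax: $3,981.30 × 0.08 = $318.50
State disability insurance: only $111,256.98 − $110,289.66 = $967.32 of this check is subject → $967.32 × 0.01 = $9.67
Charity payroll deduction: $244.13
Total deductions = $337.80 + $79.63 + $318.50 + $9.67 + $244.13 = $989.73
Net pay = $4,319.10 − $989.73 = $3,329.37

$3,329.37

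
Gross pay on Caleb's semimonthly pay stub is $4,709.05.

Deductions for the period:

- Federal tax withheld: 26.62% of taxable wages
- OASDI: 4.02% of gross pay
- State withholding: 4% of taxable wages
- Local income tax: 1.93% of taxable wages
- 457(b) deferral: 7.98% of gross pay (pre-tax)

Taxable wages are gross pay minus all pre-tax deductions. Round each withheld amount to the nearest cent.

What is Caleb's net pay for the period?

457(b) deferral: $4,709.05 × 0.0798 = $375.78
Taxable wages = $4,709.05 − $375.78 = $4,333.27
Federal tax withheld: $4,333.27 × 0.2662 = $1,153.52
State withholding: $4,333.27 × 0.04 = $173.33
Local income tax: $4,333.27 × 0.0193 = $83.63
OASDI: $4,709.05 × 0.0402 = $189.30
Total deductions = $375.78 + $1,153.52 + $173.33 + $83.63 + $189.30 = $1,975.56
Net pay = $4,709.05 − $1,975.56 = $2,733.49

$2,733.49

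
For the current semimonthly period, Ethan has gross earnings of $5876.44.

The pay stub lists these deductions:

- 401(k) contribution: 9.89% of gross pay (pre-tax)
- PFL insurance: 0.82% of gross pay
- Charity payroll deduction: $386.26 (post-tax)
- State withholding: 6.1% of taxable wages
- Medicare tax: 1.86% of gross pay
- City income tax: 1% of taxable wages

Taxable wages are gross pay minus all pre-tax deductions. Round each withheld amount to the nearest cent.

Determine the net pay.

$4375.55

401(k) contribution: $5876.44 × 0.0989 = $581.18
Taxable wages = $5876.44 − $581.18 = $5295.26
City income tax: $5295.26 × 0.01 = $52.95
State withholding: $5295.26 × 0.061 = $323.01
Medicare tax: $5876.44 × 0.0186 = $109.30
PFL insurance: $5876.44 × 0.0082 = $48.19
Charity payroll deduction: $386.26
Total deductions = $581.18 + $52.95 + $323.01 + $109.30 + $48.19 + $386.26 = $1500.89
Net pay = $5876.44 − $1500.89 = $4375.55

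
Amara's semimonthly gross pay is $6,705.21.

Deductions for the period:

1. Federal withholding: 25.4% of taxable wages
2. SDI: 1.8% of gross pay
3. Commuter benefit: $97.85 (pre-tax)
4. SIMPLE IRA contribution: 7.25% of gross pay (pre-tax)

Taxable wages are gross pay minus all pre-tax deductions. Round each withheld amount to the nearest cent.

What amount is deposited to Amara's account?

$4,445.75

SIMPLE IRA contribution: $6,705.21 × 0.0725 = $486.13
Commuter benefit: $97.85
Pre-tax total = $486.13 + $97.85 = $583.98
Taxable wages = $6,705.21 − $583.98 = $6,121.23
Federal withholding: $6,121.23 × 0.254 = $1,554.79
SDI: $6,705.21 × 0.018 = $120.69
Total deductions = $486.13 + $97.85 + $1,554.79 + $120.69 = $2,259.46
Net pay = $6,705.21 − $2,259.46 = $4,445.75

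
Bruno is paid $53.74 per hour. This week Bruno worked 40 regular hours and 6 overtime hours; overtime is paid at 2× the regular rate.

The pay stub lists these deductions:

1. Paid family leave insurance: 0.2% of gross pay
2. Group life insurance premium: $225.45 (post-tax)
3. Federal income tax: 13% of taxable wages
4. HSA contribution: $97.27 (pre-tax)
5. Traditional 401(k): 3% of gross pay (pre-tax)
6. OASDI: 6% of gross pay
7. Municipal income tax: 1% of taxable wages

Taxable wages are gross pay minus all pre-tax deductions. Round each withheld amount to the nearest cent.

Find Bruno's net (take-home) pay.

Regular pay: 40 × $53.74 = $2,149.60
Overtime pay: 6 × $53.74 × 2 = $644.88
Gross pay = $2,149.60 + $644.88 = $2,794.48
HSA contribution: $97.27
Traditional 401(k): $2,794.48 × 0.03 = $83.83
Pre-tax total = $97.27 + $83.83 = $181.10
Taxable wages = $2,794.48 − $181.10 = $2,613.38
Federal income tax: $2,613.38 × 0.13 = $339.74
Municipal income tax: $2,613.38 × 0.01 = $26.13
Paid family leave insurance: $2,794.48 × 0.002 = $5.59
OASDI: $2,794.48 × 0.06 = $167.67
Group life insurance premium: $225.45
Total deductions = $97.27 + $83.83 + $339.74 + $26.13 + $5.59 + $167.67 + $225.45 = $945.68
Net pay = $2,794.48 − $945.68 = $1,848.80

$1,848.80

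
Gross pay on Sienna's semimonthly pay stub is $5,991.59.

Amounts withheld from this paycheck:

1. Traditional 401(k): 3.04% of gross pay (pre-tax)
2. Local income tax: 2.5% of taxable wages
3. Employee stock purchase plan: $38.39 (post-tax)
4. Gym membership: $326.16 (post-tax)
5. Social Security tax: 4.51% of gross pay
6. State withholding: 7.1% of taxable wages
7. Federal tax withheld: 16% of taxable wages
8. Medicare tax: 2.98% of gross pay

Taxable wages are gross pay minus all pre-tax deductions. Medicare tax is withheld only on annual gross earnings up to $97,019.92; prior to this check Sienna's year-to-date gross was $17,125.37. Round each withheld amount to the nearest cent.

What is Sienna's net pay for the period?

Traditional 401(k): $5,991.59 × 0.0304 = $182.14
Taxable wages = $5,991.59 − $182.14 = $5,809.45
Federal tax withheld: $5,809.45 × 0.16 = $929.51
Local income tax: $5,809.45 × 0.025 = $145.24
State withholding: $5,809.45 × 0.071 = $412.47
Social Security tax: $5,991.59 × 0.0451 = $270.22
Medicare tax: cap not yet reached, full $5,991.59 is subject → $5,991.59 × 0.0298 = $178.55
Gym membership: $326.16
Employee stock purchase plan: $38.39
Total deductions = $182.14 + $929.51 + $145.24 + $412.47 + $270.22 + $178.55 + $326.16 + $38.39 = $2,482.68
Net pay = $5,991.59 − $2,482.68 = $3,508.91

$3,508.91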